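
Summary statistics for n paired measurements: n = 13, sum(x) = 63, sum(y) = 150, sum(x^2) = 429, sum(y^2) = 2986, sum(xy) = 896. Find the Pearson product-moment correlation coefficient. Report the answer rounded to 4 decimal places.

S_xy = nΣxy − ΣxΣy = 13·896 − 63·150 = 11648 − 9450 = 2198
S_xx = nΣx² − (Σx)² = 13·429 − 63² = 5577 − 3969 = 1608
S_yy = nΣy² − (Σy)² = 13·2986 − 150² = 38818 − 22500 = 16318
r = S_xy / √(S_xx·S_yy) = 2198 / √(1608·16318) = 2198 / √26239344 = 2198 / 5122.4354 = 0.4291

0.4291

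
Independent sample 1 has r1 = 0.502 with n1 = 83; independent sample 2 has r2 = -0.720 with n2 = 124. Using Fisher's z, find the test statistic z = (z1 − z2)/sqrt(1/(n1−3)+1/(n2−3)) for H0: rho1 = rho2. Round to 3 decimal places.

Fisher z-transforms: z1 = atanh(0.502) = 0.551976, z2 = atanh(-0.720) = -0.907645; difference d = 1.459621
Var(d) = 1/80 + 1/121 = 0.0125000 + 0.0082645 = 0.0207645
z = d/√Var(d) = 1.459621 / √0.0207645 = 1.459621 / 0.144099 = 10.129

10.129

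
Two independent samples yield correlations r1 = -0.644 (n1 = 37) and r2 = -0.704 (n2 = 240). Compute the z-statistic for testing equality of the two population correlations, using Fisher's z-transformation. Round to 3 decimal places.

z1 = atanh(-0.644) = -0.764978,  z2 = atanh(-0.704) = -0.875187
SE = √(1/(n1−3) + 1/(n2−3)) = √(1/34 + 1/237) = √(0.0294118 + 0.0042194) = √0.0336312 = 0.183388
z = (z1 − z2)/SE = (-0.764978 − (-0.875187)) / 0.183388 = 0.110209 / 0.183388 = 0.601

0.601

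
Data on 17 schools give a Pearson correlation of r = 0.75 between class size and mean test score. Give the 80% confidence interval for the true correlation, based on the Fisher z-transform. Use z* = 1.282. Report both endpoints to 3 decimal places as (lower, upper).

(0.558, 0.866)

Fisher z: z_r = atanh(r) = ½·ln((1+0.75)/(1−0.75)) = 0.972955
SE(z) = 1/√(n−3) = 1/√14 = 0.267261
80% ⇒ z* = 1.282; margin = 1.282·0.267261 = 0.342629
CI on z-scale: (0.630326, 1.315584)
Back-transform: tanh(0.630326) = 0.558277, tanh(1.315584) = 0.865682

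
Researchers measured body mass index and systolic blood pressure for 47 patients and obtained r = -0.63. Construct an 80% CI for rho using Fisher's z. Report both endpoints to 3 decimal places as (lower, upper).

(-0.733, -0.499)

Fisher z: z_r = atanh(r) = ½·ln((1+(-0.63))/(1−(-0.63))) = -0.741416
SE(z) = 1/√(n−3) = 1/√44 = 0.150756
80% ⇒ z* = 1.282; margin = 1.282·0.150756 = 0.193269
CI on z-scale: (-0.934685, -0.548147)
Back-transform: tanh(-0.934685) = -0.732771, tanh(-0.548147) = -0.499130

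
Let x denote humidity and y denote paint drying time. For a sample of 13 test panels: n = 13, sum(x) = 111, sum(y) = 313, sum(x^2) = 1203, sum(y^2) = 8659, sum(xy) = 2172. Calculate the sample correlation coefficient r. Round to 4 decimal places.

-0.9350

Numerator: nΣxy − (Σx)(Σy) = 13·2172 − (111)(313) = -6507
Denominator: √[(nΣx²−(Σx)²)(nΣy²−(Σy)²)]
  nΣx²−(Σx)² = 13·1203 − 12321 = 3318;  nΣy²−(Σy)² = 13·8659 − 97969 = 14598
  √(3318·14598) = √48436164 = 6959.6095
r = -6507 / 6959.6095 = -0.9350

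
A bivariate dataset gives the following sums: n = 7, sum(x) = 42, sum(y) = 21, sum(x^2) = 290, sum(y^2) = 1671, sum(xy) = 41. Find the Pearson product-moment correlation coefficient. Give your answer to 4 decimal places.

Numerator: nΣxy − (Σx)(Σy) = 7·41 − (42)(21) = -595
Denominator: √[(nΣx²−(Σx)²)(nΣy²−(Σy)²)]
  nΣx²−(Σx)² = 7·290 − 1764 = 266;  nΣy²−(Σy)² = 7·1671 − 441 = 11256
  √(266·11256) = √2994096 = 1730.3456
r = -595 / 1730.3456 = -0.3439

-0.3439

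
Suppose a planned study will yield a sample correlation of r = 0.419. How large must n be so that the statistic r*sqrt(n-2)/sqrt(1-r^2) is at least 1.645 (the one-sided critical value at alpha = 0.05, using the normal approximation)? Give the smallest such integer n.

r√(n−2)/√(1−r²) ≥ 1.645  ⇔  n−2 ≥ (1.645)²·(1−r²)/r²
(1−r²)/r² = (1−0.175561)/0.175561 = 4.6960
n ≥ 2 + 2.706025·4.6960 = 2 + 12.7075 = 14.7075
⌈14.7075⌉ = 15

15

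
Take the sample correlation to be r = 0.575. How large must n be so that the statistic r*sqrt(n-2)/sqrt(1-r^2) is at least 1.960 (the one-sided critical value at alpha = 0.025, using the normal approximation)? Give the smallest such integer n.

Need r·√(n−2)/√(1−r²) ≥ 1.960
√(n−2) ≥ 1.960·√(1−0.330625) / 0.575 = 1.960·0.818153 / 0.575 = 2.7888
n−2 ≥ 7.7774  ⇒  n ≥ 9.7774
Smallest integer n = 10

10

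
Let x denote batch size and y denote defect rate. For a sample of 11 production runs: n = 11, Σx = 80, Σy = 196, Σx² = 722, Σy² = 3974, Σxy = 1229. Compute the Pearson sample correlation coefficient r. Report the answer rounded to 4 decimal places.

-0.7561

S_xy = nΣxy − ΣxΣy = 11·1229 − 80·196 = 13519 − 15680 = -2161
S_xx = nΣx² − (Σx)² = 11·722 − 80² = 7942 − 6400 = 1542
S_yy = nΣy² − (Σy)² = 11·3974 − 196² = 43714 − 38416 = 5298
r = S_xy / √(S_xx·S_yy) = -2161 / √(1542·5298) = -2161 / √8169516 = -2161 / 2858.2365 = -0.7561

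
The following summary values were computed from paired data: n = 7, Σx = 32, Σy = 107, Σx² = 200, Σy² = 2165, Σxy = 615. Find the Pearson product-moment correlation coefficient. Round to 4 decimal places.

0.7463

Numerator: nΣxy − (Σx)(Σy) = 7·615 − (32)(107) = 881
Denominator: √[(nΣx²−(Σx)²)(nΣy²−(Σy)²)]
  nΣx²−(Σx)² = 7·200 − 1024 = 376;  nΣy²−(Σy)² = 7·2165 − 11449 = 3706
  √(376·3706) = √1393456 = 1180.4474
r = 881 / 1180.4474 = 0.7463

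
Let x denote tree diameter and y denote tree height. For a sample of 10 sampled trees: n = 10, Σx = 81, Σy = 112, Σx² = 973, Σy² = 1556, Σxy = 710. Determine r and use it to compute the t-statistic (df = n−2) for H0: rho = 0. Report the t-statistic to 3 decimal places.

-2.343

Numerator: nΣxy − (Σx)(Σy) = 10·710 − (81)(112) = -1972
Denominator: √[(nΣx²−(Σx)²)(nΣy²−(Σy)²)]
  nΣx²−(Σx)² = 10·973 − 6561 = 3169;  nΣy²−(Σy)² = 10·1556 − 12544 = 3016
  √(3169·3016) = √9557704 = 3091.5537
r = -1972 / 3091.5537 = -0.6379
t = r·√(n−2)/√(1−r²) = -0.6379·√8 / √(1−0.406916) = -1.804254 / 0.770119 = -2.343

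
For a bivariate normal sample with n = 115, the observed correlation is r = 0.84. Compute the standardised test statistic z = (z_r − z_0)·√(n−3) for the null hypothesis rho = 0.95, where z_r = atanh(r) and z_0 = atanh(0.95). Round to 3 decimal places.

z_r = atanh(0.84) = 1.221174,  z_0 = atanh(0.95) = 1.831781
SE = 1/√(n−3) = 1/√112 = 0.094491
z = (z_r − z_0)/SE = (1.221174 − 1.831781) / 0.094491 = -0.610607 / 0.094491 = -6.462

-6.462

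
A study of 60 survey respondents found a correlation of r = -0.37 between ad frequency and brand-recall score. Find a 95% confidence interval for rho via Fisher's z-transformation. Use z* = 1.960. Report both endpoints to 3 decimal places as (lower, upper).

z_r = atanh(-0.37) = -0.388423;  SE = 1/√(n−3) = 1/√57 = 0.132453
z-limits: -0.388423 ± 1.960·0.132453 = -0.388423 ± 0.259608 = [-0.648031, -0.128815]
ρ-limits: (tanh -0.648031, tanh -0.128815) = (-0.570, -0.128)

(-0.570, -0.128)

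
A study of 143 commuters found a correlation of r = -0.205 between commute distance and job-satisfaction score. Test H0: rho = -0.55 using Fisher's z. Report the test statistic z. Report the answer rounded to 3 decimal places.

Fisher z: atanh(-0.205) = -0.207946, atanh(-0.55) = -0.618381
z = (z_r − z_0)·√(n−3) = (-0.207946 − (-0.618381))·√140 = 0.410435 · 11.832160 = 4.856

4.856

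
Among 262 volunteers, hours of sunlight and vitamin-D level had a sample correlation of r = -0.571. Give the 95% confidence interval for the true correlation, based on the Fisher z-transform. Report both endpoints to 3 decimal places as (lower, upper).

Fisher z: z_r = atanh(r) = ½·ln((1+(-0.571))/(1−(-0.571))) = -0.649005
SE(z) = 1/√(n−3) = 1/√259 = 0.062137
95% ⇒ z* = 1.960; margin = 1.960·0.062137 = 0.121789
CI on z-scale: (-0.770794, -0.527216)
Back-transform: tanh(-0.770794) = -0.647391, tanh(-0.527216) = -0.483250

(-0.647, -0.483)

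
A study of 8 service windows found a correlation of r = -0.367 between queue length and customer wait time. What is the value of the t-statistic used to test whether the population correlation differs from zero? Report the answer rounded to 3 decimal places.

t = r·√(n−2) / √(1−r²) with r = -0.367, n = 8
  = -0.367·√6 / √(1 − 0.134689)
  = -0.367·2.449490 / 0.930221
  = -0.898963 / 0.930221 = -0.966

-0.966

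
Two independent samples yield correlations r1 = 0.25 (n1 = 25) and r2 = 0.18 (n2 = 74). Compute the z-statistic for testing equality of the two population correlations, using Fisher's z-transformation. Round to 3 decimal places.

z1 = atanh(0.25) = 0.255413,  z2 = atanh(0.18) = 0.181983
SE = √(1/(n1−3) + 1/(n2−3)) = √(1/22 + 1/71) = √(0.0454545 + 0.0140845) = √0.0595390 = 0.244006
z = (z1 − z2)/SE = (0.255413 − 0.181983) / 0.244006 = 0.073430 / 0.244006 = 0.301

0.301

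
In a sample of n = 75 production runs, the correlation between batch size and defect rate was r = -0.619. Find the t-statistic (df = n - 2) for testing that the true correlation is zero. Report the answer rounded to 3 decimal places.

1 − r² = 1 − 0.383161 = 0.616839;  √(1−r²) = 0.785391
√(n−2) = √73 = 8.544004
t = r·√(n−2)/√(1−r²) = -0.619 · 8.544004 / 0.785391 = -6.734

-6.734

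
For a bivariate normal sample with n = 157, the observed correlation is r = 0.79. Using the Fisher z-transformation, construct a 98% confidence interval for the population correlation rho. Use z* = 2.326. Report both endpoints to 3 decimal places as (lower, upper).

z_r = atanh(0.79) = 1.071432;  SE = 1/√(n−3) = 1/√154 = 0.080582
z-limits: 1.071432 ± 2.326·0.080582 = 1.071432 ± 0.187434 = [0.883998, 1.258866]
ρ-limits: (tanh 0.883998, tanh 1.258866) = (0.708, 0.851)

(0.708, 0.851)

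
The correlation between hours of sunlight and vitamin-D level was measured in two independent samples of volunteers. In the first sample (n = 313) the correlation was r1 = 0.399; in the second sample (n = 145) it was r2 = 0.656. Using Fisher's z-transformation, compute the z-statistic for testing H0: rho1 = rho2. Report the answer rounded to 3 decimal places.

z1 = atanh(0.399) = 0.422459,  z2 = atanh(0.656) = 0.785759
SE = √(1/(n1−3) + 1/(n2−3)) = √(1/310 + 1/142) = √(0.0032258 + 0.0070423) = √0.0102681 = 0.101332
z = (z1 − z2)/SE = (0.422459 − 0.785759) / 0.101332 = -0.363300 / 0.101332 = -3.585

-3.585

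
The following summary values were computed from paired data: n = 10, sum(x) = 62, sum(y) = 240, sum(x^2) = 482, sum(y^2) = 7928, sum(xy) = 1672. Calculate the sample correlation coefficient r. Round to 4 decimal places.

0.4000

Numerator: nΣxy − (Σx)(Σy) = 10·1672 − (62)(240) = 1840
Denominator: √[(nΣx²−(Σx)²)(nΣy²−(Σy)²)]
  nΣx²−(Σx)² = 10·482 − 3844 = 976;  nΣy²−(Σy)² = 10·7928 − 57600 = 21680
  √(976·21680) = √21159680 = 4599.9652
r = 1840 / 4599.9652 = 0.4000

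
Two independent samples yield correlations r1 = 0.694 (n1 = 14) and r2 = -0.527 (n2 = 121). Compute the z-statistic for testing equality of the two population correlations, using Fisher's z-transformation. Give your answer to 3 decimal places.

4.573

Fisher z-transforms: z1 = atanh(0.694) = 0.855631, z2 = atanh(-0.527) = -0.585982; difference d = 1.441613
Var(d) = 1/11 + 1/118 = 0.0909091 + 0.0084746 = 0.0993837
z = d/√Var(d) = 1.441613 / √0.0993837 = 1.441613 / 0.315252 = 4.573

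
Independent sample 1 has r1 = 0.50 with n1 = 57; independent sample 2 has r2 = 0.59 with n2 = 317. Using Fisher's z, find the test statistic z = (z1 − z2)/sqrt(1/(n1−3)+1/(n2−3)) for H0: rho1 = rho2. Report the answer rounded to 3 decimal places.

Fisher z-transforms: z1 = atanh(0.50) = 0.549306, z2 = atanh(0.59) = 0.677666; difference d = -0.128360
Var(d) = 1/54 + 1/314 = 0.0185185 + 0.0031847 = 0.0217032
z = d/√Var(d) = -0.128360 / √0.0217032 = -0.128360 / 0.147320 = -0.871

-0.871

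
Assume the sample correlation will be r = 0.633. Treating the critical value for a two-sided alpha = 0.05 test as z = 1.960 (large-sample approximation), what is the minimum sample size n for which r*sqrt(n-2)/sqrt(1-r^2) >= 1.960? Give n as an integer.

8

r√(n−2)/√(1−r²) ≥ 1.960  ⇔  n−2 ≥ (1.960)²·(1−r²)/r²
(1−r²)/r² = (1−0.400689)/0.400689 = 1.4957
n ≥ 2 + 3.8416·1.4957 = 2 + 5.7459 = 7.7459
⌈7.7459⌉ = 8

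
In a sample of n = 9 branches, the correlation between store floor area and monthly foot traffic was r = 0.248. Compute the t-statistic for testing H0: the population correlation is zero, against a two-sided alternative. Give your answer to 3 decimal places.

0.677

t = r·√(n−2) / √(1−r²) with r = 0.248, n = 9
  = 0.248·√7 / √(1 − 0.061504)
  = 0.248·2.645751 / 0.968760
  = 0.656146 / 0.968760 = 0.677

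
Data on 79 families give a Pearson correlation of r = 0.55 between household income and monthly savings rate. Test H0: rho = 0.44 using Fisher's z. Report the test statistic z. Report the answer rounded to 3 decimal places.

Fisher z: atanh(0.55) = 0.618381, atanh(0.44) = 0.472231
z = (z_r − z_0)·√(n−3) = (0.618381 − 0.472231)·√76 = 0.146150 · 8.717798 = 1.274

1.274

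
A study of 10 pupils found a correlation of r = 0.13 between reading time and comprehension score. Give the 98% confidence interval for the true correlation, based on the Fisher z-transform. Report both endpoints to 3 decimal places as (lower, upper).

(-0.634, 0.766)

Fisher z: z_r = atanh(r) = ½·ln((1+0.13)/(1−0.13)) = 0.130740
SE(z) = 1/√(n−3) = 1/√7 = 0.377964
98% ⇒ z* = 2.326; margin = 2.326·0.377964 = 0.879144
CI on z-scale: (-0.748404, 1.009884)
Back-transform: tanh(-0.748404) = -0.634196, tanh(1.009884) = 0.765714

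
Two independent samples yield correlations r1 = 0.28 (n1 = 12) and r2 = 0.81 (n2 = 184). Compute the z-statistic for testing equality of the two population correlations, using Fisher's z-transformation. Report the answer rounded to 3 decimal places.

z1 = atanh(0.28) = 0.287682,  z2 = atanh(0.81) = 1.127029
SE = √(1/(n1−3) + 1/(n2−3)) = √(1/9 + 1/181) = √(0.1111111 + 0.0055249) = √0.1166360 = 0.341520
z = (z1 − z2)/SE = (0.287682 − 1.127029) / 0.341520 = -0.839347 / 0.341520 = -2.458

-2.458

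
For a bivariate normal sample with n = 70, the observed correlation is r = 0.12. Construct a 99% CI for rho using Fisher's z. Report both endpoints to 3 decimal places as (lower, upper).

z_r = atanh(0.12) = 0.120581;  SE = 1/√(n−3) = 1/√67 = 0.122169
z-limits: 0.120581 ± 2.576·0.122169 = 0.120581 ± 0.314707 = [-0.194126, 0.435288]
ρ-limits: (tanh -0.194126, tanh 0.435288) = (-0.192, 0.410)

(-0.192, 0.410)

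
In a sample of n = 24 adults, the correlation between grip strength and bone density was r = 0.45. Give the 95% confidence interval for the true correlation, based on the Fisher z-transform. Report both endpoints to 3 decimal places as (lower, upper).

z_r = atanh(0.45) = 0.484700;  SE = 1/√(n−3) = 1/√21 = 0.218218
z-limits: 0.484700 ± 1.960·0.218218 = 0.484700 ± 0.427707 = [0.056993, 0.912407]
ρ-limits: (tanh 0.056993, tanh 0.912407) = (0.057, 0.722)

(0.057, 0.722)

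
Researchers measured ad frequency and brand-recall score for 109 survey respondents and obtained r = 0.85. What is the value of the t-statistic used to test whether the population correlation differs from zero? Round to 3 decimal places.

t = r·√(n−2) / √(1−r²) with r = 0.85, n = 109
  = 0.85·√107 / √(1 − 0.7225)
  = 0.85·10.344080 / 0.526783
  = 8.792468 / 0.526783 = 16.691

16.691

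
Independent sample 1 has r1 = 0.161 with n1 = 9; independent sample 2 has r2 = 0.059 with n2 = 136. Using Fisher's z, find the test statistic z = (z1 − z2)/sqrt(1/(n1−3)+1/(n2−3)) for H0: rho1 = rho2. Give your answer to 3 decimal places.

z1 = atanh(0.161) = 0.162413,  z2 = atanh(0.059) = 0.059069
SE = √(1/(n1−3) + 1/(n2−3)) = √(1/6 + 1/133) = √(0.1666667 + 0.0075188) = √0.1741855 = 0.417355
z = (z1 − z2)/SE = (0.162413 − 0.059069) / 0.417355 = 0.103344 / 0.417355 = 0.248

0.248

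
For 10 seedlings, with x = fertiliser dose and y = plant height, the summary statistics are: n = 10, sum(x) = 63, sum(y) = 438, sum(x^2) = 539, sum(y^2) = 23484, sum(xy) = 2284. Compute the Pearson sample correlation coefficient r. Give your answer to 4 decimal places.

-0.6082

Numerator: nΣxy − (Σx)(Σy) = 10·2284 − (63)(438) = -4754
Denominator: √[(nΣx²−(Σx)²)(nΣy²−(Σy)²)]
  nΣx²−(Σx)² = 10·539 − 3969 = 1421;  nΣy²−(Σy)² = 10·23484 − 191844 = 42996
  √(1421·42996) = √61097316 = 7816.4772
r = -4754 / 7816.4772 = -0.6082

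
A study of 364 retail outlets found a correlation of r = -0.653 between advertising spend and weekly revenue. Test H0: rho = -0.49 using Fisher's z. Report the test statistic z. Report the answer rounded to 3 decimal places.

z_r = atanh(-0.653) = -0.780511,  z_0 = atanh(-0.49) = -0.536060
SE = 1/√(n−3) = 1/√361 = 0.052632
z = (z_r − z_0)/SE = (-0.780511 − (-0.536060)) / 0.052632 = -0.244451 / 0.052632 = -4.645

-4.645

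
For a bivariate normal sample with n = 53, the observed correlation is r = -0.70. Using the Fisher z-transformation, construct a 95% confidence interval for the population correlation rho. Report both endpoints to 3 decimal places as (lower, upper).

(-0.816, -0.530)

Fisher z: z_r = atanh(r) = ½·ln((1+(-0.70))/(1−(-0.70))) = -0.867301
SE(z) = 1/√(n−3) = 1/√50 = 0.141421
95% ⇒ z* = 1.960; margin = 1.960·0.141421 = 0.277185
CI on z-scale: (-1.144486, -0.590116)
Back-transform: tanh(-1.144486) = -0.815919, tanh(-0.590116) = -0.529979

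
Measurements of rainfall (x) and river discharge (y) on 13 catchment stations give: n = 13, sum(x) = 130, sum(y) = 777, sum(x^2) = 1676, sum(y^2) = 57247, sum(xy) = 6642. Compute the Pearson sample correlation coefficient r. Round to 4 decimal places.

-0.5596

Numerator: nΣxy − (Σx)(Σy) = 13·6642 − (130)(777) = -14664
Denominator: √[(nΣx²−(Σx)²)(nΣy²−(Σy)²)]
  nΣx²−(Σx)² = 13·1676 − 16900 = 4888;  nΣy²−(Σy)² = 13·57247 − 603729 = 140482
  √(4888·140482) = √686676016 = 26204.5037
r = -14664 / 26204.5037 = -0.5596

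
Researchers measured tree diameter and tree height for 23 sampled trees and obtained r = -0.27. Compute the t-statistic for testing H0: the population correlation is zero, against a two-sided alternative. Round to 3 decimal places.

-1.285

1 − r² = 1 − 0.0729 = 0.9271;  √(1−r²) = 0.962860
√(n−2) = √21 = 4.582576
t = r·√(n−2)/√(1−r²) = -0.27 · 4.582576 / 0.962860 = -1.285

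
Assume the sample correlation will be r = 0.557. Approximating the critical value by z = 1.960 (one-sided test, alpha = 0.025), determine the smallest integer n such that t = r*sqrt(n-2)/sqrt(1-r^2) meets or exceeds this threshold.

r√(n−2)/√(1−r²) ≥ 1.960  ⇔  n−2 ≥ (1.960)²·(1−r²)/r²
(1−r²)/r² = (1−0.310249)/0.310249 = 2.2232
n ≥ 2 + 3.8416·2.2232 = 2 + 8.5406 = 10.5406
⌈10.5406⌉ = 11

11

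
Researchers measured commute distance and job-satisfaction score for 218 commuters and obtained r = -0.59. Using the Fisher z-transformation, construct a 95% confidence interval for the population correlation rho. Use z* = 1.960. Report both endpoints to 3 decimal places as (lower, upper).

(-0.670, -0.496)

Fisher z: z_r = atanh(r) = ½·ln((1+(-0.59))/(1−(-0.59))) = -0.677666
SE(z) = 1/√(n−3) = 1/√215 = 0.068199
95% ⇒ z* = 1.960; margin = 1.960·0.068199 = 0.133670
CI on z-scale: (-0.811336, -0.543996)
Back-transform: tanh(-0.811336) = -0.670327, tanh(-0.543996) = -0.496007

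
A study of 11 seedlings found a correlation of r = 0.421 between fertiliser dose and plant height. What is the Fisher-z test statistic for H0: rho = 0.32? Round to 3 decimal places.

0.332

Fisher z: atanh(0.421) = 0.448907, atanh(0.32) = 0.331647
z = (z_r − z_0)·√(n−3) = (0.448907 − 0.331647)·√8 = 0.117260 · 2.828427 = 0.332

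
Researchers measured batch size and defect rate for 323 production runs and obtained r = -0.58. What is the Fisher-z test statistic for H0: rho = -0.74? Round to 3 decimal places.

z_r = atanh(-0.58) = -0.662463,  z_0 = atanh(-0.74) = -0.950479
SE = 1/√(n−3) = 1/√320 = 0.055902
z = (z_r − z_0)/SE = (-0.662463 − (-0.950479)) / 0.055902 = 0.288016 / 0.055902 = 5.152

5.152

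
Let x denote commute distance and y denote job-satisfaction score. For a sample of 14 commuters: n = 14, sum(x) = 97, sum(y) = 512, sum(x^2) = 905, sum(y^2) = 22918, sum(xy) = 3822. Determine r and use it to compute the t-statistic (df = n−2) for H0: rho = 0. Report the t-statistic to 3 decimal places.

1.002

Numerator: nΣxy − (Σx)(Σy) = 14·3822 − (97)(512) = 3844
Denominator: √[(nΣx²−(Σx)²)(nΣy²−(Σy)²)]
  nΣx²−(Σx)² = 14·905 − 9409 = 3261;  nΣy²−(Σy)² = 14·22918 − 262144 = 58708
  √(3261·58708) = √191446788 = 13836.4297
r = 3844 / 13836.4297 = 0.2778
t = r·√(n−2)/√(1−r²) = 0.2778·√12 / √(1−0.077173) = 0.962327 / 0.960639 = 1.002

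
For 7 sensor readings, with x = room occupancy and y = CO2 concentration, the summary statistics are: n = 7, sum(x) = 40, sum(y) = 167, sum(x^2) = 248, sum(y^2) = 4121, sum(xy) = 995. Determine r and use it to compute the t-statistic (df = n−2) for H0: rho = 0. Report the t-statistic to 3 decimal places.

2.877

S_xy = nΣxy − ΣxΣy = 7·995 − 40·167 = 6965 − 6680 = 285
S_xx = nΣx² − (Σx)² = 7·248 − 40² = 1736 − 1600 = 136
S_yy = nΣy² − (Σy)² = 7·4121 − 167² = 28847 − 27889 = 958
r = S_xy / √(S_xx·S_yy) = 285 / √(136·958) = 285 / √130288 = 285 / 360.9543 = 0.7896
t = r·√(n−2)/√(1−r²) = 0.7896·√5 / √(1−0.623468) = 1.765599 / 0.613622 = 2.877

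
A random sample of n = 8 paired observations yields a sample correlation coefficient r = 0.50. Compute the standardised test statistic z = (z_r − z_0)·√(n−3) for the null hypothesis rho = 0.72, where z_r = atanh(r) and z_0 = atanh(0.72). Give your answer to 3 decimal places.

Fisher z: atanh(0.50) = 0.549306, atanh(0.72) = 0.907645
z = (z_r − z_0)·√(n−3) = (0.549306 − 0.907645)·√5 = -0.358339 · 2.236068 = -0.801

-0.801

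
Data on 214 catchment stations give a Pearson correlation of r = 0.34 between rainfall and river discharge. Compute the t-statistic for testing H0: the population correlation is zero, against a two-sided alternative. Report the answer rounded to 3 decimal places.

1 − r² = 1 − 0.1156 = 0.8844;  √(1−r²) = 0.940425
√(n−2) = √212 = 14.560220
t = r·√(n−2)/√(1−r²) = 0.34 · 14.560220 / 0.940425 = 5.264

5.264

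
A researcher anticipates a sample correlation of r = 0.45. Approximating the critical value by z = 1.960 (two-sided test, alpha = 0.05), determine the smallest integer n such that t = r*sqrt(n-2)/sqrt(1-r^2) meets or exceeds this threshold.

18

r√(n−2)/√(1−r²) ≥ 1.960  ⇔  n−2 ≥ (1.960)²·(1−r²)/r²
(1−r²)/r² = (1−0.2025)/0.2025 = 3.9383
n ≥ 2 + 3.8416·3.9383 = 2 + 15.1294 = 17.1294
⌈17.1294⌉ = 18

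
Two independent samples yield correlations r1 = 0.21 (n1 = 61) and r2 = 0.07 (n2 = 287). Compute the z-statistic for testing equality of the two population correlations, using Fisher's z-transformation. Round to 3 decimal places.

0.993

Fisher z-transforms: z1 = atanh(0.21) = 0.213171, z2 = atanh(0.07) = 0.070115; difference d = 0.143056
Var(d) = 1/58 + 1/284 = 0.0172414 + 0.0035211 = 0.0207625
z = d/√Var(d) = 0.143056 / √0.0207625 = 0.143056 / 0.144092 = 0.993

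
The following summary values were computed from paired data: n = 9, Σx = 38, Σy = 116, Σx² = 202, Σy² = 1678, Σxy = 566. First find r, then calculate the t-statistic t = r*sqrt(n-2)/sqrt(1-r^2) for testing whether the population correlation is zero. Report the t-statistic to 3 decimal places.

4.766

Numerator: nΣxy − (Σx)(Σy) = 9·566 − (38)(116) = 686
Denominator: √[(nΣx²−(Σx)²)(nΣy²−(Σy)²)]
  nΣx²−(Σx)² = 9·202 − 1444 = 374;  nΣy²−(Σy)² = 9·1678 − 13456 = 1646
  √(374·1646) = √615604 = 784.6044
r = 686 / 784.6044 = 0.8743
t = r·√(n−2)/√(1−r²) = 0.8743·√7 / √(1−0.764400) = 2.313180 / 0.485386 = 4.766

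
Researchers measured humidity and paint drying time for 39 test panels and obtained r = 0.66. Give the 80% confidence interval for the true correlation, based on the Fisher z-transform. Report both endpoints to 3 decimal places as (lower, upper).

z_r = atanh(0.66) = 0.792814;  SE = 1/√(n−3) = 1/√36 = 0.166667
z-limits: 0.792814 ± 1.282·0.166667 = 0.792814 ± 0.213667 = [0.579147, 1.006481]
ρ-limits: (tanh 0.579147, tanh 1.006481) = (0.522, 0.764)

(0.522, 0.764)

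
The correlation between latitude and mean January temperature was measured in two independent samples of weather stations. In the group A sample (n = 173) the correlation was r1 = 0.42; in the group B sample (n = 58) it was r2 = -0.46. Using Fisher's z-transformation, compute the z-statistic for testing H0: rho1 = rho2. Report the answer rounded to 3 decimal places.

6.092

z1 = atanh(0.42) = 0.447692,  z2 = atanh(-0.46) = -0.497311
SE = √(1/(n1−3) + 1/(n2−3)) = √(1/170 + 1/55) = √(0.0058824 + 0.0181818) = √0.0240642 = 0.155126
z = (z1 − z2)/SE = (0.447692 − (-0.497311)) / 0.155126 = 0.945003 / 0.155126 = 6.092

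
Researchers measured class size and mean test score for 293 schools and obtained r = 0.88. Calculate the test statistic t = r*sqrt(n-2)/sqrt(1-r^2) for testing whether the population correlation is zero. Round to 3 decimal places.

1 − r² = 1 − 0.7744 = 0.2256;  √(1−r²) = 0.474974
√(n−2) = √291 = 17.058722
t = r·√(n−2)/√(1−r²) = 0.88 · 17.058722 / 0.474974 = 31.605

31.605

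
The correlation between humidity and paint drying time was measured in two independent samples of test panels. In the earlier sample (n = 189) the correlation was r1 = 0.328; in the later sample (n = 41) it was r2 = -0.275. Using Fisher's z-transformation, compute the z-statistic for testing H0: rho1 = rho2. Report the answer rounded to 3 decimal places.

3.499

Fisher z-transforms: z1 = atanh(0.328) = 0.340585, z2 = atanh(-0.275) = -0.282265; difference d = 0.622850
Var(d) = 1/186 + 1/38 = 0.0053763 + 0.0263158 = 0.0316921
z = d/√Var(d) = 0.622850 / √0.0316921 = 0.622850 / 0.178023 = 3.499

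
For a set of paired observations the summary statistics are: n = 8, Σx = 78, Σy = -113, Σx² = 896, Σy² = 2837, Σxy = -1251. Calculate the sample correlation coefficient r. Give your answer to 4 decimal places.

S_xy = nΣxy − ΣxΣy = 8·(-1251) − 78·(-113) = -10008 − (-8814) = -1194
S_xx = nΣx² − (Σx)² = 8·896 − 78² = 7168 − 6084 = 1084
S_yy = nΣy² − (Σy)² = 8·2837 − (-113)² = 22696 − 12769 = 9927
r = S_xy / √(S_xx·S_yy) = -1194 / √(1084·9927) = -1194 / √10760868 = -1194 / 3280.3762 = -0.3640

-0.3640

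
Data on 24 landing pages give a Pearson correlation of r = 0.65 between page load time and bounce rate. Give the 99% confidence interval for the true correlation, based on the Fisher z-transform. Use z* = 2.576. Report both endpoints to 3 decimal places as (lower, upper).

z_r = atanh(0.65) = 0.775299;  SE = 1/√(n−3) = 1/√21 = 0.218218
z-limits: 0.775299 ± 2.576·0.218218 = 0.775299 ± 0.562130 = [0.213169, 1.337429]
ρ-limits: (tanh 0.213169, tanh 1.337429) = (0.210, 0.871)

(0.210, 0.871)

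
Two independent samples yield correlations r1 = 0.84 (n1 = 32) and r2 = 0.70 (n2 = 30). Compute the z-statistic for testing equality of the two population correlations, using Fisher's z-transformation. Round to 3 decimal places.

1.323

z1 = atanh(0.84) = 1.221174,  z2 = atanh(0.70) = 0.867301
SE = √(1/(n1−3) + 1/(n2−3)) = √(1/29 + 1/27) = √(0.0344828 + 0.0370370) = √0.0715198 = 0.267432
z = (z1 − z2)/SE = (1.221174 − 0.867301) / 0.267432 = 0.353873 / 0.267432 = 1.323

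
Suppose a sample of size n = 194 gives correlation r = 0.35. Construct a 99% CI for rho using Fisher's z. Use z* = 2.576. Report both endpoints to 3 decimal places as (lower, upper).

(0.177, 0.502)

Fisher z: z_r = atanh(r) = ½·ln((1+0.35)/(1−0.35)) = 0.365444
SE(z) = 1/√(n−3) = 1/√191 = 0.072357
99% ⇒ z* = 2.576; margin = 2.576·0.072357 = 0.186392
CI on z-scale: (0.179052, 0.551836)
Back-transform: tanh(0.179052) = 0.177163, tanh(0.551836) = 0.501895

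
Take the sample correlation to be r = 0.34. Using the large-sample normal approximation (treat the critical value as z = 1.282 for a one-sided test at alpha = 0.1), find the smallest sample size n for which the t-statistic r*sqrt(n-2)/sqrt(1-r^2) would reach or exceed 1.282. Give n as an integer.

15

Need r·√(n−2)/√(1−r²) ≥ 1.282
√(n−2) ≥ 1.282·√(1−0.1156) / 0.34 = 1.282·0.940425 / 0.34 = 3.5460
n−2 ≥ 12.5741  ⇒  n ≥ 14.5741
Smallest integer n = 15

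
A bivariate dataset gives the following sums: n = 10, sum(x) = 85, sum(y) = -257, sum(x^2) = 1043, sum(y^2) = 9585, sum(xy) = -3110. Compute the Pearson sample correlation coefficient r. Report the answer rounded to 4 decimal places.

-0.9470

Numerator: nΣxy − (Σx)(Σy) = 10·(-3110) − (85)(-257) = -9255
Denominator: √[(nΣx²−(Σx)²)(nΣy²−(Σy)²)]
  nΣx²−(Σx)² = 10·1043 − 7225 = 3205;  nΣy²−(Σy)² = 10·9585 − 66049 = 29801
  √(3205·29801) = √95512205 = 9773.0346
r = -9255 / 9773.0346 = -0.9470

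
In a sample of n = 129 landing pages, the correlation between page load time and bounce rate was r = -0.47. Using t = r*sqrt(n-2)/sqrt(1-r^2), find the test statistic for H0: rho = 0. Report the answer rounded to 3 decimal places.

-6.001

t = r·√(n−2) / √(1−r²) with r = -0.47, n = 129
  = -0.47·√127 / √(1 − 0.2209)
  = -0.47·11.269428 / 0.882666
  = -5.296631 / 0.882666 = -6.001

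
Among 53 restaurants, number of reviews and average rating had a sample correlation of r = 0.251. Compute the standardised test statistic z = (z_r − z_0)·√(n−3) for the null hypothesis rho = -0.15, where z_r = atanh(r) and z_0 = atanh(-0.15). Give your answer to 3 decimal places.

2.882

Fisher z: atanh(0.251) = 0.256480, atanh(-0.15) = -0.151140
z = (z_r − z_0)·√(n−3) = (0.256480 − (-0.151140))·√50 = 0.407620 · 7.071068 = 2.882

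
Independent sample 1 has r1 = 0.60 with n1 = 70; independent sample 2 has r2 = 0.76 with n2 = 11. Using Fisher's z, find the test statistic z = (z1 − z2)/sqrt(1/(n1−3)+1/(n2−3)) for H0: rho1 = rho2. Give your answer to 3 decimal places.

z1 = atanh(0.60) = 0.693147,  z2 = atanh(0.76) = 0.996215
SE = √(1/(n1−3) + 1/(n2−3)) = √(1/67 + 1/8) = √(0.0149254 + 0.1250000) = √0.1399254 = 0.374066
z = (z1 − z2)/SE = (0.693147 − 0.996215) / 0.374066 = -0.303068 / 0.374066 = -0.810

-0.810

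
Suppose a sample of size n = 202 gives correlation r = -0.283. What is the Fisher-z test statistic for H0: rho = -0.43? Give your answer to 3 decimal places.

z_r = atanh(-0.283) = -0.290940,  z_0 = atanh(-0.43) = -0.459897
SE = 1/√(n−3) = 1/√199 = 0.070888
z = (z_r − z_0)/SE = (-0.290940 − (-0.459897)) / 0.070888 = 0.168957 / 0.070888 = 2.383

2.383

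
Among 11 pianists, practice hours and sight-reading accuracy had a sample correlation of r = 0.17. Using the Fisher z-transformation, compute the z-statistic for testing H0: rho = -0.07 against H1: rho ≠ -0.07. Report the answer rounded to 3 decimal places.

0.684

Fisher z: atanh(0.17) = 0.171667, atanh(-0.07) = -0.070115
z = (z_r − z_0)·√(n−3) = (0.171667 − (-0.070115))·√8 = 0.241782 · 2.828427 = 0.684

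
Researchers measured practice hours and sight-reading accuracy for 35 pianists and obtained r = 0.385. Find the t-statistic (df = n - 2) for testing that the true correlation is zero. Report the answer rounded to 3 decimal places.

2.396

1 − r² = 1 − 0.148225 = 0.851775;  √(1−r²) = 0.922917
√(n−2) = √33 = 5.744563
t = r·√(n−2)/√(1−r²) = 0.385 · 5.744563 / 0.922917 = 2.396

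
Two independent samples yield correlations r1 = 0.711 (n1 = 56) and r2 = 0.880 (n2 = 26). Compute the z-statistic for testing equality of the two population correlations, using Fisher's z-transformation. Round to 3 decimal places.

Fisher z-transforms: z1 = atanh(0.711) = 0.889203, z2 = atanh(0.880) = 1.375768; difference d = -0.486565
Var(d) = 1/53 + 1/23 = 0.0188679 + 0.0434783 = 0.0623462
z = d/√Var(d) = -0.486565 / √0.0623462 = -0.486565 / 0.249692 = -1.949

-1.949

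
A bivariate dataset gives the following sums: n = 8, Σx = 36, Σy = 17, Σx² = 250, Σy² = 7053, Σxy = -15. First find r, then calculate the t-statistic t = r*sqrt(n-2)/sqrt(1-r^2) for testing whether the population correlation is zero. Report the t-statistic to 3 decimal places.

Numerator: nΣxy − (Σx)(Σy) = 8·(-15) − (36)(17) = -732
Denominator: √[(nΣx²−(Σx)²)(nΣy²−(Σy)²)]
  nΣx²−(Σx)² = 8·250 − 1296 = 704;  nΣy²−(Σy)² = 8·7053 − 289 = 56135
  √(704·56135) = √39519040 = 6286.4171
r = -732 / 6286.4171 = -0.1164
t = r·√(n−2)/√(1−r²) = -0.1164·√6 / √(1−0.013549) = -0.285121 / 0.993202 = -0.287

-0.287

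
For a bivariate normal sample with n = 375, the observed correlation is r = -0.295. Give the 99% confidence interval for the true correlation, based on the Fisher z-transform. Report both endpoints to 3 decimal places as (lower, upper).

z_r = atanh(-0.295) = -0.304034;  SE = 1/√(n−3) = 1/√372 = 0.051848
z-limits: -0.304034 ± 2.576·0.051848 = -0.304034 ± 0.133560 = [-0.437594, -0.170474]
ρ-limits: (tanh -0.437594, tanh -0.170474) = (-0.412, -0.169)

(-0.412, -0.169)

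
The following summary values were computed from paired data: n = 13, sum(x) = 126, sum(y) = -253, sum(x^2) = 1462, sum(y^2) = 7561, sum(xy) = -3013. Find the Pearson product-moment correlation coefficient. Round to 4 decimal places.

-0.7038

Numerator: nΣxy − (Σx)(Σy) = 13·(-3013) − (126)(-253) = -7291
Denominator: √[(nΣx²−(Σx)²)(nΣy²−(Σy)²)]
  nΣx²−(Σx)² = 13·1462 − 15876 = 3130;  nΣy²−(Σy)² = 13·7561 − 64009 = 34284
  √(3130·34284) = √107308920 = 10359.0019
r = -7291 / 10359.0019 = -0.7038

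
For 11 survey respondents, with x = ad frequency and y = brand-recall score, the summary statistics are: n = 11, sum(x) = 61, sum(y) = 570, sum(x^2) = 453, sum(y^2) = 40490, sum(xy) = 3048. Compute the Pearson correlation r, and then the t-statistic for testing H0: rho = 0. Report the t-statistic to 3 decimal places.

-0.304

S_xy = nΣxy − ΣxΣy = 11·3048 − 61·570 = 33528 − 34770 = -1242
S_xx = nΣx² − (Σx)² = 11·453 − 61² = 4983 − 3721 = 1262
S_yy = nΣy² − (Σy)² = 11·40490 − 570² = 445390 − 324900 = 120490
r = S_xy / √(S_xx·S_yy) = -1242 / √(1262·120490) = -1242 / √152058380 = -1242 / 12331.1954 = -0.1007
t = r·√(n−2)/√(1−r²) = -0.1007·√9 / √(1−0.010140) = -0.302100 / 0.994917 = -0.304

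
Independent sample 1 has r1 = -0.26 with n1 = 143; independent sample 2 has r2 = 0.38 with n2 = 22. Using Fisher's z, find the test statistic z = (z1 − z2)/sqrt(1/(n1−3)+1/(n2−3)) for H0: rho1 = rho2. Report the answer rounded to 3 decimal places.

Fisher z-transforms: z1 = atanh(-0.26) = -0.266108, z2 = atanh(0.38) = 0.400060; difference d = -0.666168
Var(d) = 1/140 + 1/19 = 0.0071429 + 0.0526316 = 0.0597745
z = d/√Var(d) = -0.666168 / √0.0597745 = -0.666168 / 0.244488 = -2.725

-2.725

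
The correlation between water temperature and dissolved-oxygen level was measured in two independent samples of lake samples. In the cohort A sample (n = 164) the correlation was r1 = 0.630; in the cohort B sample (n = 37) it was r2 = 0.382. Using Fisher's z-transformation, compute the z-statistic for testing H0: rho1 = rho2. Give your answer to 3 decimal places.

1.796

z1 = atanh(0.630) = 0.741416,  z2 = atanh(0.382) = 0.402399
SE = √(1/(n1−3) + 1/(n2−3)) = √(1/161 + 1/34) = √(0.0062112 + 0.0294118) = √0.0356230 = 0.188741
z = (z1 − z2)/SE = (0.741416 − 0.402399) / 0.188741 = 0.339017 / 0.188741 = 1.796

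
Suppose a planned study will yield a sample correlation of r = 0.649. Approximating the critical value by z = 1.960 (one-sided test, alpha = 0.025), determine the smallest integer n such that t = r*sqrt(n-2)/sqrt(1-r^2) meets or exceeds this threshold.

8

Need r·√(n−2)/√(1−r²) ≥ 1.960
√(n−2) ≥ 1.960·√(1−0.421201) / 0.649 = 1.960·0.760788 / 0.649 = 2.2976
n−2 ≥ 5.2790  ⇒  n ≥ 7.2790
Smallest integer n = 8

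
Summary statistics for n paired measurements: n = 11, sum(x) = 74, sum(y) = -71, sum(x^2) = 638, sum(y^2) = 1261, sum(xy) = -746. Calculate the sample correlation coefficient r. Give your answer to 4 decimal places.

-0.8000

S_xy = nΣxy − ΣxΣy = 11·(-746) − 74·(-71) = -8206 − (-5254) = -2952
S_xx = nΣx² − (Σx)² = 11·638 − 74² = 7018 − 5476 = 1542
S_yy = nΣy² − (Σy)² = 11·1261 − (-71)² = 13871 − 5041 = 8830
r = S_xy / √(S_xx·S_yy) = -2952 / √(1542·8830) = -2952 / √13615860 = -2952 / 3689.9675 = -0.8000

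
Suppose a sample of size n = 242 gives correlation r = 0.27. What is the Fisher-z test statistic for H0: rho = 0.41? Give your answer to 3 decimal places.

z_r = atanh(0.27) = 0.276864,  z_0 = atanh(0.41) = 0.435611
SE = 1/√(n−3) = 1/√239 = 0.064685
z = (z_r − z_0)/SE = (0.276864 − 0.435611) / 0.064685 = -0.158747 / 0.064685 = -2.454

-2.454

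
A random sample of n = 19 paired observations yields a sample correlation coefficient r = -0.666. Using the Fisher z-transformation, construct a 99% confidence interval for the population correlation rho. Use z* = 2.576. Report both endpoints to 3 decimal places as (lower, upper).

(-0.895, -0.158)

z_r = atanh(-0.666) = -0.803520;  SE = 1/√(n−3) = 1/√16 = 0.250000
z-limits: -0.803520 ± 2.576·0.250000 = -0.803520 ± 0.644000 = [-1.447520, -0.159520]
ρ-limits: (tanh -1.447520, tanh -0.159520) = (-0.895, -0.158)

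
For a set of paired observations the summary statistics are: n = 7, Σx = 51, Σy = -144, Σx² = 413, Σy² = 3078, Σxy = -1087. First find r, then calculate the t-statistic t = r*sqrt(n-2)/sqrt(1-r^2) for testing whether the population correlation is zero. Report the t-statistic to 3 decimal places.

-1.460

Numerator: nΣxy − (Σx)(Σy) = 7·(-1087) − (51)(-144) = -265
Denominator: √[(nΣx²−(Σx)²)(nΣy²−(Σy)²)]
  nΣx²−(Σx)² = 7·413 − 2601 = 290;  nΣy²−(Σy)² = 7·3078 − 20736 = 810
  √(290·810) = √234900 = 484.6648
r = -265 / 484.6648 = -0.5468
t = r·√(n−2)/√(1−r²) = -0.5468·√5 / √(1−0.298990) = -1.222682 / 0.837263 = -1.460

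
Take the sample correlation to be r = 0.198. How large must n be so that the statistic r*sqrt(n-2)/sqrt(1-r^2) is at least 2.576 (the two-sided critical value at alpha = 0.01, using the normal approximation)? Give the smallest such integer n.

165

r√(n−2)/√(1−r²) ≥ 2.576  ⇔  n−2 ≥ (2.576)²·(1−r²)/r²
(1−r²)/r² = (1−0.039204)/0.039204 = 24.5076
n ≥ 2 + 6.635776·24.5076 = 2 + 162.6269 = 164.6269
⌈164.6269⌉ = 165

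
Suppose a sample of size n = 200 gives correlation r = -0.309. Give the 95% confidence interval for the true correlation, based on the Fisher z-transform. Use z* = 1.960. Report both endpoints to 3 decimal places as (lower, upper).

(-0.429, -0.178)

Fisher z: z_r = atanh(r) = ½·ln((1+(-0.309))/(1−(-0.309))) = -0.319439
SE(z) = 1/√(n−3) = 1/√197 = 0.071247
95% ⇒ z* = 1.960; margin = 1.960·0.071247 = 0.139644
CI on z-scale: (-0.459083, -0.179795)
Back-transform: tanh(-0.459083) = -0.429337, tanh(-0.179795) = -0.177882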